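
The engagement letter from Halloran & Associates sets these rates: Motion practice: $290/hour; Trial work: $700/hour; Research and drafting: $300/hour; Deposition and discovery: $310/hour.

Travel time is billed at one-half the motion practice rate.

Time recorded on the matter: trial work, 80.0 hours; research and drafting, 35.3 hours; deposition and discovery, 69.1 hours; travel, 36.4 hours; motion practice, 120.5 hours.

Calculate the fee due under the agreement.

Motion practice: 120.5 × $290 = $34,945.00
Trial work: 80.0 × $700 = $56,000.00
Research and drafting: 35.3 × $300 = $10,590.00
Deposition and discovery: 69.1 × $310 = $21,421.00
Subtotal: $34,945.00 + $56,000.00 + $10,590.00 + $21,421.00 = $122,956.00
Travel: 36.4 × ($290 ÷ 2) = 36.4 × $145.00 = $5,278.00
Total: $122,956.00 + $5,278.00 = $128,234.00

$128,234.00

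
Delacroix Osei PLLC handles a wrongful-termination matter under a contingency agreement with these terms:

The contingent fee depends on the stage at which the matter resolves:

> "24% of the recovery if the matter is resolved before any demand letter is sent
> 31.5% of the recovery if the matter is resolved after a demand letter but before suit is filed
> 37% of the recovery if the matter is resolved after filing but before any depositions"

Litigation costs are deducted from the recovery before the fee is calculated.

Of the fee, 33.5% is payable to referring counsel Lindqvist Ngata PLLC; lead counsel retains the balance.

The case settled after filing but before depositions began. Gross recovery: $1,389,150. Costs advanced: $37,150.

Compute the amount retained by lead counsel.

Fee base (net of costs): $1,389,150 − $37,150 = $1,352,000
The matter settled after filing but before depositions began, so the 37% rate applies.
$1,352,000 × 37% = $500,240.00
Referral share: 33.5% of $500,240.00 = $167,580.40; lead counsel retains $500,240.00 − $167,580.40 = $332,659.60.

$332,659.60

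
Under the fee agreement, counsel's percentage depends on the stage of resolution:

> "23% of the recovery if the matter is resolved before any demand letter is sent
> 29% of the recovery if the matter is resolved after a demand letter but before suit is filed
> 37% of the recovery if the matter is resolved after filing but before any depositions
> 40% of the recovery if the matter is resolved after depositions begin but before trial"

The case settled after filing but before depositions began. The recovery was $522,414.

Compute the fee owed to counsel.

$193,293.18

The matter settled after filing but before depositions began, so the 37% rate applies.
$522,414 × 37% = $193,293.18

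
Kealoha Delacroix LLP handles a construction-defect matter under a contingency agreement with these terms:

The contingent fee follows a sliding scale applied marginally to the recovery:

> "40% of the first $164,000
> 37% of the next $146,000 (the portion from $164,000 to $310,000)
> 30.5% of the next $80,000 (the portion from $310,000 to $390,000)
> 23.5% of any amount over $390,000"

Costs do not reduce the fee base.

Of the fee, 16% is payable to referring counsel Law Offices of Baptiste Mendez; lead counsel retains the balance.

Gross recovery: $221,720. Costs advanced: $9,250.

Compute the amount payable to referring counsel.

$13,913.02

Fee base is the gross recovery, $221,720; costs are reimbursed separately.
First $164,000 at 40% = $65,600.00
Remaining $57,720 at 37% = $21,356.40
Fee: $65,600.00 + $21,356.40 = $86,956.40
Referral share: 16% of $86,956.40 = $13,913.02; lead counsel retains $86,956.40 − $13,913.02 = $73,043.38.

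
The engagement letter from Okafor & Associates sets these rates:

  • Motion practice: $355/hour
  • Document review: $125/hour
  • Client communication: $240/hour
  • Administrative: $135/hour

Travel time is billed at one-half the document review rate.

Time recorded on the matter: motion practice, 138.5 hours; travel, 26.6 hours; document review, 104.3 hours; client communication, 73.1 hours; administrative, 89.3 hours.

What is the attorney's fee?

Motion practice: 138.5 × $355 = $49,167.50
Document review: 104.3 × $125 = $13,037.50
Client communication: 73.1 × $240 = $17,544.00
Administrative: 89.3 × $135 = $12,055.50
Subtotal: $49,167.50 + $13,037.50 + $17,544.00 + $12,055.50 = $91,804.50
Travel: 26.6 × ($125 ÷ 2) = 26.6 × $62.50 = $1,662.50
Total: $91,804.50 + $1,662.50 = $93,467.00

$93,467.00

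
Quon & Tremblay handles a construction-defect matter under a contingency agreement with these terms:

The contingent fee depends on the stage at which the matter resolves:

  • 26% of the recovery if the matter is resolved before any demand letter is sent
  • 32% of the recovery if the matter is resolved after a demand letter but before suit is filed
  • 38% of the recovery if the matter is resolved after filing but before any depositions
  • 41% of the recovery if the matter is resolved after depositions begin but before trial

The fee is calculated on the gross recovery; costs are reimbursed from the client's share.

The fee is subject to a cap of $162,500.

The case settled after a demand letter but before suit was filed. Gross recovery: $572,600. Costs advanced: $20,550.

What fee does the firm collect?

Fee base is the gross recovery, $572,600; costs are reimbursed separately.
The matter settled after a demand letter but before suit was filed, so the 32% rate applies.
$572,600 × 32% = $183,232.00
$183,232.00 exceeds the $162,500 cap, so the fee is capped at $162,500.00.

$162,500.00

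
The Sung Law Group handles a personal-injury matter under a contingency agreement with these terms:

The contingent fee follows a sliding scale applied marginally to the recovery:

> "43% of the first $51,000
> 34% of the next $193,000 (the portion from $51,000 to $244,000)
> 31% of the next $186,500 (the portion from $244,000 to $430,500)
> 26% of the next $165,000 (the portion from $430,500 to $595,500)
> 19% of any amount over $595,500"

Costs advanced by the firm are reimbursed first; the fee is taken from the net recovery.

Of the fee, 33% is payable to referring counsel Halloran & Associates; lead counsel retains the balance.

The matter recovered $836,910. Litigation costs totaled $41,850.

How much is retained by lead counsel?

Fee base (net of costs): $836,910 − $41,850 = $795,060
First $51,000 at 43% = $21,930.00
Next $193,000 at 34% = $65,620.00
Next $186,500 at 31% = $57,815.00
Next $165,000 at 26% = $42,900.00
Remaining $199,560 at 19% = $37,916.40
Fee: $21,930.00 + $65,620.00 + $57,815.00 + $42,900.00 + $37,916.40 = $226,181.40
Referral share: 33% of $226,181.40 = $74,639.86; lead counsel retains $226,181.40 − $74,639.86 = $151,541.54.

$151,541.54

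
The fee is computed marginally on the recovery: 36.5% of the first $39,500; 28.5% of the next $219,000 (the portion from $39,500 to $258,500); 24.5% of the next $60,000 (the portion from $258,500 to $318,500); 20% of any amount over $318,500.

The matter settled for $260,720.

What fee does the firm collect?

First $39,500 at 36.5% = $14,417.50
Next $219,000 at 28.5% = $62,415.00
Remaining $2,220 at 24.5% = $543.90
Fee: $14,417.50 + $62,415.00 + $543.90 = $77,376.40

$77,376.40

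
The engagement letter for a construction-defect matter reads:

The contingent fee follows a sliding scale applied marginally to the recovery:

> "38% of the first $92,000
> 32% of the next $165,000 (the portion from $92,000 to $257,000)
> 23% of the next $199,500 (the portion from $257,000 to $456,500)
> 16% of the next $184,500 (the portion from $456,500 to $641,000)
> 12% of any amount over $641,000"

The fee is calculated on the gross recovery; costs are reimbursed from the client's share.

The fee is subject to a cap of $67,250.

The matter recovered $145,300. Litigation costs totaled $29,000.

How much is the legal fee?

Fee base is the gross recovery, $145,300; costs are reimbursed separately.
First $92,000 at 38% = $34,960.00
Remaining $53,300 at 32% = $17,056.00
Fee: $34,960.00 + $17,056.00 = $52,016.00
$52,016.00 is under the $67,250 cap.

$52,016.00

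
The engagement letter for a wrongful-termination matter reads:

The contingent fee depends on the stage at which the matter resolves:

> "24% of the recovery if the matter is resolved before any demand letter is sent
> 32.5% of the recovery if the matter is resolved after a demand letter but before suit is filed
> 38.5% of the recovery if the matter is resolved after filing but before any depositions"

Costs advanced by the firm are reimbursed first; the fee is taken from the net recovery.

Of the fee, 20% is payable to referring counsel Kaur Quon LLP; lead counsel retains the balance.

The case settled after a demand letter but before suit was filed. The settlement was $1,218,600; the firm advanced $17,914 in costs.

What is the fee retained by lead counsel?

$312,178.36

Fee base (net of costs): $1,218,600 − $17,914 = $1,200,686
The matter settled after a demand letter but before suit was filed, so the 32.5% rate applies.
$1,200,686 × 32.5% = $390,222.95
Referral share: 20% of $390,222.95 = $78,044.59; lead counsel retains $390,222.95 − $78,044.59 = $312,178.36.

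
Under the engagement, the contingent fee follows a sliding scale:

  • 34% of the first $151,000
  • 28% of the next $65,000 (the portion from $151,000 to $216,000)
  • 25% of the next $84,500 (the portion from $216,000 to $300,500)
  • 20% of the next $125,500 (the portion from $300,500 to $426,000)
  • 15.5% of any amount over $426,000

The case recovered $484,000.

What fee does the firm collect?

First $151,000 at 34% = $51,340.00
Next $65,000 at 28% = $18,200.00
Next $84,500 at 25% = $21,125.00
Next $125,500 at 20% = $25,100.00
Remaining $58,000 at 15.5% = $8,990.00
Fee: $51,340.00 + $18,200.00 + $21,125.00 + $25,100.00 + $8,990.00 = $124,755.00

$124,755.00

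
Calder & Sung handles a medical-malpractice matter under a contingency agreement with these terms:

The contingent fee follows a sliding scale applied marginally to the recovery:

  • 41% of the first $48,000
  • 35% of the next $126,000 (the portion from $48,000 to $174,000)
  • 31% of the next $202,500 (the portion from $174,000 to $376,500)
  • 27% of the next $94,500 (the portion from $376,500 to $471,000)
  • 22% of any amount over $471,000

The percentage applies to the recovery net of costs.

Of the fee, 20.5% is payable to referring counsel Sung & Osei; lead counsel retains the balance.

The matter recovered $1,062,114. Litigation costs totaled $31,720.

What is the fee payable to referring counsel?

Fee base (net of costs): $1,062,114 − $31,720 = $1,030,394
First $48,000 at 41% = $19,680.00
Next $126,000 at 35% = $44,100.00
Next $202,500 at 31% = $62,775.00
Next $94,500 at 27% = $25,515.00
Remaining $559,394 at 22% = $123,066.68
Fee: $19,680.00 + $44,100.00 + $62,775.00 + $25,515.00 + $123,066.68 = $275,136.68
Referral share: 20.5% of $275,136.68 = $56,403.02; lead counsel retains $275,136.68 − $56,403.02 = $218,733.66.

$56,403.02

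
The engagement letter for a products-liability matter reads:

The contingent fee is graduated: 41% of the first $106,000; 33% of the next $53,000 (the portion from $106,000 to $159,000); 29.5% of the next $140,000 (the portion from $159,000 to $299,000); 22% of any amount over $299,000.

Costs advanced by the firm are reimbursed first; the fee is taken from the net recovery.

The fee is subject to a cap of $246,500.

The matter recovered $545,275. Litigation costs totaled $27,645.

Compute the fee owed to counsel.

$150,348.60

Fee base (net of costs): $545,275 − $27,645 = $517,630
First $106,000 at 41% = $43,460.00
Next $53,000 at 33% = $17,490.00
Next $140,000 at 29.5% = $41,300.00
Remaining $218,630 at 22% = $48,098.60
Fee: $43,460.00 + $17,490.00 + $41,300.00 + $48,098.60 = $150,348.60
$150,348.60 is under the $246,500 cap.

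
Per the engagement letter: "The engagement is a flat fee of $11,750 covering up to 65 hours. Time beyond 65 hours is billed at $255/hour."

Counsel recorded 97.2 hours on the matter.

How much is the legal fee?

Flat fee: $11,750.00
Excess hours: 97.2 − 65 = 32.2
Overrun: 32.2 × $255 = $8,211.00
Total: $11,750.00 + $8,211.00 = $19,961.00

$19,961.00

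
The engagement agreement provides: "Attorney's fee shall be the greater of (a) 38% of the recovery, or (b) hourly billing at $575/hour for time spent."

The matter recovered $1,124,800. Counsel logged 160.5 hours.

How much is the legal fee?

$427,424.00

(a) 38% of $1,124,800 = $427,424.00
(b) 160.5 × $575 = $92,287.50
The greater is (a): $427,424.00.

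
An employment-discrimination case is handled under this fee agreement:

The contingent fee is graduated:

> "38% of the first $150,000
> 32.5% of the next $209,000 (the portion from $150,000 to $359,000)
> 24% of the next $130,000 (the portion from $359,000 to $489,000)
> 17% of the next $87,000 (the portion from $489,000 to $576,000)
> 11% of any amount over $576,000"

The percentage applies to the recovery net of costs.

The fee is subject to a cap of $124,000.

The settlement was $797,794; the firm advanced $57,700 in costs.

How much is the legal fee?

$124,000.00

Fee base (net of costs): $797,794 − $57,700 = $740,094
First $150,000 at 38% = $57,000.00
Next $209,000 at 32.5% = $67,925.00
Next $130,000 at 24% = $31,200.00
Next $87,000 at 17% = $14,790.00
Remaining $164,094 at 11% = $18,050.34
Fee: $57,000.00 + $67,925.00 + $31,200.00 + $14,790.00 + $18,050.34 = $188,965.34
$188,965.34 exceeds the $124,000 cap, so the fee is capped at $124,000.00.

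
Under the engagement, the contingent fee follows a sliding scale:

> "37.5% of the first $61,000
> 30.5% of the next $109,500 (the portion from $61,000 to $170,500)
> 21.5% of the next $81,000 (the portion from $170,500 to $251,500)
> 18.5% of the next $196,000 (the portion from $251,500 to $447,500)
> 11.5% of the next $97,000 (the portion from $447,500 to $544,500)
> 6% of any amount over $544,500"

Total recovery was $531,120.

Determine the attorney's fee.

$119,563.80

First $61,000 at 37.5% = $22,875.00
Next $109,500 at 30.5% = $33,397.50
Next $81,000 at 21.5% = $17,415.00
Next $196,000 at 18.5% = $36,260.00
Remaining $83,620 at 11.5% = $9,616.30
Fee: $22,875.00 + $33,397.50 + $17,415.00 + $36,260.00 + $9,616.30 = $119,563.80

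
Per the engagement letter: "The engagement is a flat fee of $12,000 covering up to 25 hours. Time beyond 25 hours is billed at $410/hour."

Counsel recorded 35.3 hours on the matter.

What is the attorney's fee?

Flat fee: $12,000.00
Excess hours: 35.3 − 25 = 10.3
Overrun: 10.3 × $410 = $4,223.00
Total: $12,000.00 + $4,223.00 = $16,223.00

$16,223.00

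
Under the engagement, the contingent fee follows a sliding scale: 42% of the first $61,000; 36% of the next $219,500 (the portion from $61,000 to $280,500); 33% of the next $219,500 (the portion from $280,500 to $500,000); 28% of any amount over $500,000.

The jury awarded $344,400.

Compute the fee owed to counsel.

$125,727.00

First $61,000 at 42% = $25,620.00
Next $219,500 at 36% = $79,020.00
Remaining $63,900 at 33% = $21,087.00
Fee: $25,620.00 + $79,020.00 + $21,087.00 = $125,727.00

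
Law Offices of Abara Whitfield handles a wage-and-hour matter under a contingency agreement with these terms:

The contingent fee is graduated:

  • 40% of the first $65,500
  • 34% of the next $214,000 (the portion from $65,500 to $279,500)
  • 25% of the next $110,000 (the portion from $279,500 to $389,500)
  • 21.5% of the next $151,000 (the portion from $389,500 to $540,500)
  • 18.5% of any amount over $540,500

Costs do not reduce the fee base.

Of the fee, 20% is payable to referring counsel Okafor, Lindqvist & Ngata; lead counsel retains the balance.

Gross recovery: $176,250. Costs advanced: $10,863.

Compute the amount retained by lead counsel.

Fee base is the gross recovery, $176,250; costs are reimbursed separately.
First $65,500 at 40% = $26,200.00
Remaining $110,750 at 34% = $37,655.00
Fee: $26,200.00 + $37,655.00 = $63,855.00
Referral share: 20% of $63,855.00 = $12,771.00; lead counsel retains $63,855.00 − $12,771.00 = $51,084.00.

$51,084.00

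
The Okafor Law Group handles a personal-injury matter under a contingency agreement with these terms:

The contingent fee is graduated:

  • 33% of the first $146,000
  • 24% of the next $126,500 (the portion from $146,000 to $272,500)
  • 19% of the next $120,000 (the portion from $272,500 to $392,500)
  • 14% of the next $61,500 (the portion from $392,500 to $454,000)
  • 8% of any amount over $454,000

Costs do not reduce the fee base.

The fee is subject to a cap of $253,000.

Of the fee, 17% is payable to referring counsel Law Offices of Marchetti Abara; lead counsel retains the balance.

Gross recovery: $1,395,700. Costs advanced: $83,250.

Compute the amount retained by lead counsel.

$153,787.38

Fee base is the gross recovery, $1,395,700; costs are reimbursed separately.
First $146,000 at 33% = $48,180.00
Next $126,500 at 24% = $30,360.00
Next $120,000 at 19% = $22,800.00
Next $61,500 at 14% = $8,610.00
Remaining $941,700 at 8% = $75,336.00
Fee: $48,180.00 + $30,360.00 + $22,800.00 + $8,610.00 + $75,336.00 = $185,286.00
$185,286.00 is under the $253,000 cap.
Referral share: 17% of $185,286.00 = $31,498.62; lead counsel retains $185,286.00 − $31,498.62 = $153,787.38.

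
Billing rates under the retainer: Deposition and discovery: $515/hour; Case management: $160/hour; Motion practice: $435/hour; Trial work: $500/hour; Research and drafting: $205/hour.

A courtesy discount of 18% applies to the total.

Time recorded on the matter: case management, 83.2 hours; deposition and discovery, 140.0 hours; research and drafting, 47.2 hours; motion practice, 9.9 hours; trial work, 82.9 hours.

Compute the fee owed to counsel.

Deposition and discovery: 140.0 × $515 = $72,100.00
Case management: 83.2 × $160 = $13,312.00
Motion practice: 9.9 × $435 = $4,306.50
Trial work: 82.9 × $500 = $41,450.00
Research and drafting: 47.2 × $205 = $9,676.00
Subtotal: $140,844.50
Less 18% discount: −$25,352.01
Total: $140,844.50 − $25,352.01 = $115,492.49

$115,492.49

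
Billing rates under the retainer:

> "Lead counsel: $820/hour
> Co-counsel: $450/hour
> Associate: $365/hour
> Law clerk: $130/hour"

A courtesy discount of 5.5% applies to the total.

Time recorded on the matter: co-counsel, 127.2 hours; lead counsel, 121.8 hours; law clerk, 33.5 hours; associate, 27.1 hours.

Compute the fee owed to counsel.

Lead counsel: 121.8 × $820 = $99,876.00
Co-counsel: 127.2 × $450 = $57,240.00
Associate: 27.1 × $365 = $9,891.50
Law clerk: 33.5 × $130 = $4,355.00
Subtotal: $171,362.50
Less 5.5% discount: −$9,424.94
Total: $171,362.50 − $9,424.94 = $161,937.56

$161,937.56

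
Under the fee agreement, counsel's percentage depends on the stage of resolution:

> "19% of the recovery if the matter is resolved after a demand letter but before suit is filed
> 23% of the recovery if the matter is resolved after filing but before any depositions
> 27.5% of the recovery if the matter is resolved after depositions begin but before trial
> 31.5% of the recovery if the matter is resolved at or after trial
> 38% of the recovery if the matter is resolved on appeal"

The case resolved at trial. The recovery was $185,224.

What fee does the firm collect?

The matter resolved at trial, so the 31.5% rate applies.
$185,224 × 31.5% = $58,345.56

$58,345.56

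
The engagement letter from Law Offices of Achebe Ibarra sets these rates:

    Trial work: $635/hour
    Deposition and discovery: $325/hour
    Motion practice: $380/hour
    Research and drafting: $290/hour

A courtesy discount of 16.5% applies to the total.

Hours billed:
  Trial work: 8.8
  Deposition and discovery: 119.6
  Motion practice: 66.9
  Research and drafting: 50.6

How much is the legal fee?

Trial work: 8.8 × $635 = $5,588.00
Deposition and discovery: 119.6 × $325 = $38,870.00
Motion practice: 66.9 × $380 = $25,422.00
Research and drafting: 50.6 × $290 = $14,674.00
Subtotal: $84,554.00
Less 16.5% discount: −$13,951.41
Total: $84,554.00 − $13,951.41 = $70,602.59

$70,602.59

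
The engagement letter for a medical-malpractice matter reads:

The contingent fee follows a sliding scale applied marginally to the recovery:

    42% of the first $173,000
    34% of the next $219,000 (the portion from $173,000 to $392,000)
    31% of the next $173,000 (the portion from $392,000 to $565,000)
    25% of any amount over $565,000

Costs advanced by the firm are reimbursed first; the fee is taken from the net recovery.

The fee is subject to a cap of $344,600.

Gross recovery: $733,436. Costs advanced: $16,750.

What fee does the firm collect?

Fee base (net of costs): $733,436 − $16,750 = $716,686
First $173,000 at 42% = $72,660.00
Next $219,000 at 34% = $74,460.00
Next $173,000 at 31% = $53,630.00
Remaining $151,686 at 25% = $37,921.50
Fee: $72,660.00 + $74,460.00 + $53,630.00 + $37,921.50 = $238,671.50
$238,671.50 is under the $344,600 cap.

$238,671.50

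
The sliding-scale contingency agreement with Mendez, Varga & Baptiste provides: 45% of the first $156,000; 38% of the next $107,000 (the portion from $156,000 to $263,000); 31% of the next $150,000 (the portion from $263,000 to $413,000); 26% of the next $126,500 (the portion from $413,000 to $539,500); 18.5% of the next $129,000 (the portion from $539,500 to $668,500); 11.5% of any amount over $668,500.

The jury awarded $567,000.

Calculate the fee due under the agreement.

First $156,000 at 45% = $70,200.00
Next $107,000 at 38% = $40,660.00
Next $150,000 at 31% = $46,500.00
Next $126,500 at 26% = $32,890.00
Remaining $27,500 at 18.5% = $5,087.50
Fee: $70,200.00 + $40,660.00 + $46,500.00 + $32,890.00 + $5,087.50 = $195,337.50

$195,337.50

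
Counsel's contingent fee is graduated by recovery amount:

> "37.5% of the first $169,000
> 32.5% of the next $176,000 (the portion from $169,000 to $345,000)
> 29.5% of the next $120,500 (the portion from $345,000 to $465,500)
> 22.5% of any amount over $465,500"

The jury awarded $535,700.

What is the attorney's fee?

First $169,000 at 37.5% = $63,375.00
Next $176,000 at 32.5% = $57,200.00
Next $120,500 at 29.5% = $35,547.50
Remaining $70,200 at 22.5% = $15,795.00
Fee: $63,375.00 + $57,200.00 + $35,547.50 + $15,795.00 = $171,917.50

$171,917.50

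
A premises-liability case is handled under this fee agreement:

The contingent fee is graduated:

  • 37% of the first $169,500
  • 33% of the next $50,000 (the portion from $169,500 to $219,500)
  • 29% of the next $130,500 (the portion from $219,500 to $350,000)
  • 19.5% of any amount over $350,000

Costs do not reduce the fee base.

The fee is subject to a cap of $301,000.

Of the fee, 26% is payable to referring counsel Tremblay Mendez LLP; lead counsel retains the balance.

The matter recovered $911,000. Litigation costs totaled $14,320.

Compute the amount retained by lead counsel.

Fee base is the gross recovery, $911,000; costs are reimbursed separately.
First $169,500 at 37% = $62,715.00
Next $50,000 at 33% = $16,500.00
Next $130,500 at 29% = $37,845.00
Remaining $561,000 at 19.5% = $109,395.00
Fee: $62,715.00 + $16,500.00 + $37,845.00 + $109,395.00 = $226,455.00
$226,455.00 is under the $301,000 cap.
Referral share: 26% of $226,455.00 = $58,878.30; lead counsel retains $226,455.00 − $58,878.30 = $167,576.70.

$167,576.70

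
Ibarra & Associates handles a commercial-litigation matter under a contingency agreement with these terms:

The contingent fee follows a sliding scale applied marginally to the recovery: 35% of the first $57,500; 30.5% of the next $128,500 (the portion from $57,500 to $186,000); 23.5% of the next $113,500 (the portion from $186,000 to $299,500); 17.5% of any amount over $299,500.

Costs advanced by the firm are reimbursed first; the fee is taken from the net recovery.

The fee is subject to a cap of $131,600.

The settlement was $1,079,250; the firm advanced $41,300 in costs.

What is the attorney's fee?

$131,600.00

Fee base (net of costs): $1,079,250 − $41,300 = $1,037,950
First $57,500 at 35% = $20,125.00
Next $128,500 at 30.5% = $39,192.50
Next $113,500 at 23.5% = $26,672.50
Remaining $738,450 at 17.5% = $129,228.75
Fee: $20,125.00 + $39,192.50 + $26,672.50 + $129,228.75 = $215,218.75
$215,218.75 exceeds the $131,600 cap, so the fee is capped at $131,600.00.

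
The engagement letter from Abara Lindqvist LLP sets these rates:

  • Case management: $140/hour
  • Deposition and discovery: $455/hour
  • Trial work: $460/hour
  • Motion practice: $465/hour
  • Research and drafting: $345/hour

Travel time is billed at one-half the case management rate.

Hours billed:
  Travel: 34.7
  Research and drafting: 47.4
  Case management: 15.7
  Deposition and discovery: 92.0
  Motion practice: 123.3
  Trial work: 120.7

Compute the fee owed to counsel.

Case management: 15.7 × $140 = $2,198.00
Deposition and discovery: 92.0 × $455 = $41,860.00
Trial work: 120.7 × $460 = $55,522.00
Motion practice: 123.3 × $465 = $57,334.50
Research and drafting: 47.4 × $345 = $16,353.00
Subtotal: $2,198.00 + $41,860.00 + $55,522.00 + $57,334.50 + $16,353.00 = $173,267.50
Travel: 34.7 × ($140 ÷ 2) = 34.7 × $70.00 = $2,429.00
Total: $173,267.50 + $2,429.00 = $175,696.50

$175,696.50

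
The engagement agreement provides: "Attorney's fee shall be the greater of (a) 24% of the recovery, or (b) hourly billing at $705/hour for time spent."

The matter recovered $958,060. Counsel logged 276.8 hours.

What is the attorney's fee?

(a) 24% of $958,060 = $229,934.40
(b) 276.8 × $705 = $195,144.00
The greater is (a): $229,934.40.

$229,934.40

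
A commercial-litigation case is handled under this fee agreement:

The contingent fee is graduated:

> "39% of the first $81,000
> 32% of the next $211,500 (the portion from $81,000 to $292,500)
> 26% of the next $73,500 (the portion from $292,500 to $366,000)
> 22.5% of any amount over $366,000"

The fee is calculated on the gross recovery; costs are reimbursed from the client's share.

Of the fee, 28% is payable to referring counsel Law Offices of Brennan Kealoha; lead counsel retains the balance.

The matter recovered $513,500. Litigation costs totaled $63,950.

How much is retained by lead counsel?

$109,128.60

Fee base is the gross recovery, $513,500; costs are reimbursed separately.
First $81,000 at 39% = $31,590.00
Next $211,500 at 32% = $67,680.00
Next $73,500 at 26% = $19,110.00
Remaining $147,500 at 22.5% = $33,187.50
Fee: $31,590.00 + $67,680.00 + $19,110.00 + $33,187.50 = $151,567.50
Referral share: 28% of $151,567.50 = $42,438.90; lead counsel retains $151,567.50 − $42,438.90 = $109,128.60.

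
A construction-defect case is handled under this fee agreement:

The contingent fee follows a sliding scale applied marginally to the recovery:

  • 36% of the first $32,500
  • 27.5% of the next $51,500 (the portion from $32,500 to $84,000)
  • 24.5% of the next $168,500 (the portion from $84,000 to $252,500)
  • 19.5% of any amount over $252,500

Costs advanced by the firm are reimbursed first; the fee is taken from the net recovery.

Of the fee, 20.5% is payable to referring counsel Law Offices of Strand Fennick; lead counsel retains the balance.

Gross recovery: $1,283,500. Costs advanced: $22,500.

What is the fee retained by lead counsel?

Fee base (net of costs): $1,283,500 − $22,500 = $1,261,000
First $32,500 at 36% = $11,700.00
Next $51,500 at 27.5% = $14,162.50
Next $168,500 at 24.5% = $41,282.50
Remaining $1,008,500 at 19.5% = $196,657.50
Fee: $11,700.00 + $14,162.50 + $41,282.50 + $196,657.50 = $263,802.50
Referral share: 20.5% of $263,802.50 = $54,079.51; lead counsel retains $263,802.50 − $54,079.51 = $209,722.99.

$209,722.99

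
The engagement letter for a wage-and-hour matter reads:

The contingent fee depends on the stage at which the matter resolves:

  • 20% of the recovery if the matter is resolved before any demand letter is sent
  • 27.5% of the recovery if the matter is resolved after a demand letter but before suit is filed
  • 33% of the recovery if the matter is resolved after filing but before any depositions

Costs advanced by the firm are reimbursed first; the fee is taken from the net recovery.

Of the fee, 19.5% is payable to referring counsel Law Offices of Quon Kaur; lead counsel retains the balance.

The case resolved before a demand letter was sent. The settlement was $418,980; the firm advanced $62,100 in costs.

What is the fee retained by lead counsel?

$57,457.68

Fee base (net of costs): $418,980 − $62,100 = $356,880
The matter resolved before a demand letter was sent, so the 20% rate applies.
$356,880 × 20% = $71,376.00
Referral share: 19.5% of $71,376.00 = $13,918.32; lead counsel retains $71,376.00 − $13,918.32 = $57,457.68.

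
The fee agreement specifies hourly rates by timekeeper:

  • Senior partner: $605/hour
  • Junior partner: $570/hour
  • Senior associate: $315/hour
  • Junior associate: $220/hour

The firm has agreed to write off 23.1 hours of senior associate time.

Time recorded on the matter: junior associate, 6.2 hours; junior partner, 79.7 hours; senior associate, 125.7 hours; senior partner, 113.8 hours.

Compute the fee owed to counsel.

$147,961.00

Senior partner: 113.8 × $605 = $68,849.00
Junior partner: 79.7 × $570 = $45,429.00
Senior associate: 125.7 × $315 = $39,595.50
Junior associate: 6.2 × $220 = $1,364.00
Subtotal: $155,237.50
Write-off: 23.1 × $315 = $7,276.50
Total: $155,237.50 − $7,276.50 = $147,961.00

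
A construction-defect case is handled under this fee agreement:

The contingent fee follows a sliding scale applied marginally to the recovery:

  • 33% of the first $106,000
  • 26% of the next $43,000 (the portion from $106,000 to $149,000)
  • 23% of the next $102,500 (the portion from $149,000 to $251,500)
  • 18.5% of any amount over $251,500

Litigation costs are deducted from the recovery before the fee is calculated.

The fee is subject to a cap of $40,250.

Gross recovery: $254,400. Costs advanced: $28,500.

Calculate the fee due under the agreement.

$40,250.00

Fee base (net of costs): $254,400 − $28,500 = $225,900
First $106,000 at 33% = $34,980.00
Next $43,000 at 26% = $11,180.00
Remaining $76,900 at 23% = $17,687.00
Fee: $34,980.00 + $11,180.00 + $17,687.00 = $63,847.00
$63,847.00 exceeds the $40,250 cap, so the fee is capped at $40,250.00.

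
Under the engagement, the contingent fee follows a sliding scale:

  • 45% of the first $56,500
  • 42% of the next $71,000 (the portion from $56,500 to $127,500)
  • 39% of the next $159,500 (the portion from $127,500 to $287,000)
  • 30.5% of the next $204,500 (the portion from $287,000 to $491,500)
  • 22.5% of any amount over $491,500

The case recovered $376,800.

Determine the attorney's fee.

$144,839.00

First $56,500 at 45% = $25,425.00
Next $71,000 at 42% = $29,820.00
Next $159,500 at 39% = $62,205.00
Remaining $89,800 at 30.5% = $27,389.00
Fee: $25,425.00 + $29,820.00 + $62,205.00 + $27,389.00 = $144,839.00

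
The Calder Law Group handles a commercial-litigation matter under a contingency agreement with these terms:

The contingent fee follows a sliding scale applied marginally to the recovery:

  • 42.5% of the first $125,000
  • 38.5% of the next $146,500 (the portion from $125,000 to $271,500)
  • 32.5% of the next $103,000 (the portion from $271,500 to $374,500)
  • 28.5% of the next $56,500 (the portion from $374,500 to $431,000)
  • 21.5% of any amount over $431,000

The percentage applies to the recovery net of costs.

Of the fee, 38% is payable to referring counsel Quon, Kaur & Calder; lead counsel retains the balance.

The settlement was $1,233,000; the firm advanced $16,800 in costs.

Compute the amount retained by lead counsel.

$203,312.26

Fee base (net of costs): $1,233,000 − $16,800 = $1,216,200
First $125,000 at 42.5% = $53,125.00
Next $146,500 at 38.5% = $56,402.50
Next $103,000 at 32.5% = $33,475.00
Next $56,500 at 28.5% = $16,102.50
Remaining $785,200 at 21.5% = $168,818.00
Fee: $53,125.00 + $56,402.50 + $33,475.00 + $16,102.50 + $168,818.00 = $327,923.00
Referral share: 38% of $327,923.00 = $124,610.74; lead counsel retains $327,923.00 − $124,610.74 = $203,312.26.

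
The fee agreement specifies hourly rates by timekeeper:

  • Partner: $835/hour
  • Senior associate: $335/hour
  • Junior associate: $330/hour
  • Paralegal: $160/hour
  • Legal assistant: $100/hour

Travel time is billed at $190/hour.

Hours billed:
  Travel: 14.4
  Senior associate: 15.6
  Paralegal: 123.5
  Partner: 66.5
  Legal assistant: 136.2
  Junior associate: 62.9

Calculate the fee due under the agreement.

$117,626.50

Partner: 66.5 × $835 = $55,527.50
Senior associate: 15.6 × $335 = $5,226.00
Junior associate: 62.9 × $330 = $20,757.00
Paralegal: 123.5 × $160 = $19,760.00
Legal assistant: 136.2 × $100 = $13,620.00
Subtotal: $55,527.50 + $5,226.00 + $20,757.00 + $19,760.00 + $13,620.00 = $114,890.50
Travel: 14.4 × $190 = $2,736.00
Total: $114,890.50 + $2,736.00 = $117,626.50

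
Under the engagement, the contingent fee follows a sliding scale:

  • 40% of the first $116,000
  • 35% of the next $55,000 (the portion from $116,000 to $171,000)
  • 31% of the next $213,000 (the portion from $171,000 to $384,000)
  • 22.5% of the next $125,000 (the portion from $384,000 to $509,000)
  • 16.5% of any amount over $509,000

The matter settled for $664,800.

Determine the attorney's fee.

First $116,000 at 40% = $46,400.00
Next $55,000 at 35% = $19,250.00
Next $213,000 at 31% = $66,030.00
Next $125,000 at 22.5% = $28,125.00
Remaining $155,800 at 16.5% = $25,707.00
Fee: $46,400.00 + $19,250.00 + $66,030.00 + $28,125.00 + $25,707.00 = $185,512.00

$185,512.00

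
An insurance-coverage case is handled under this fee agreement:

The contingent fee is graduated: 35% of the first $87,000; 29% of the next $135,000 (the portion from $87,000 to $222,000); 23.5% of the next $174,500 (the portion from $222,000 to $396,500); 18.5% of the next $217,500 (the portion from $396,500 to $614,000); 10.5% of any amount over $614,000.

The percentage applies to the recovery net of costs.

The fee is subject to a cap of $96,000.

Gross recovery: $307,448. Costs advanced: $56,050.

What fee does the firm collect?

$76,508.53

Fee base (net of costs): $307,448 − $56,050 = $251,398
First $87,000 at 35% = $30,450.00
Next $135,000 at 29% = $39,150.00
Remaining $29,398 at 23.5% = $6,908.53
Fee: $30,450.00 + $39,150.00 + $6,908.53 = $76,508.53
$76,508.53 is under the $96,000 cap.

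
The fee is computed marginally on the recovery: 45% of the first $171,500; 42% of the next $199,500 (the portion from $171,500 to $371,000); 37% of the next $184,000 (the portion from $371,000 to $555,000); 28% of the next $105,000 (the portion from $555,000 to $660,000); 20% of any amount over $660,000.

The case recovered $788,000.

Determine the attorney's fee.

$284,045.00

First $171,500 at 45% = $77,175.00
Next $199,500 at 42% = $83,790.00
Next $184,000 at 37% = $68,080.00
Next $105,000 at 28% = $29,400.00
Remaining $128,000 at 20% = $25,600.00
Fee: $77,175.00 + $83,790.00 + $68,080.00 + $29,400.00 + $25,600.00 = $284,045.00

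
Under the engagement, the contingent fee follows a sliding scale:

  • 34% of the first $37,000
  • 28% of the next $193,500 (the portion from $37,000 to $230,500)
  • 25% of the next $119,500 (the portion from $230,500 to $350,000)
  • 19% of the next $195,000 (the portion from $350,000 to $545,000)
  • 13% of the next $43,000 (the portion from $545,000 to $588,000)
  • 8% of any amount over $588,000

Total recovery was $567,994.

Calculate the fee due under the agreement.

$136,674.22

First $37,000 at 34% = $12,580.00
Next $193,500 at 28% = $54,180.00
Next $119,500 at 25% = $29,875.00
Next $195,000 at 19% = $37,050.00
Remaining $22,994 at 13% = $2,989.22
Fee: $12,580.00 + $54,180.00 + $29,875.00 + $37,050.00 + $2,989.22 = $136,674.22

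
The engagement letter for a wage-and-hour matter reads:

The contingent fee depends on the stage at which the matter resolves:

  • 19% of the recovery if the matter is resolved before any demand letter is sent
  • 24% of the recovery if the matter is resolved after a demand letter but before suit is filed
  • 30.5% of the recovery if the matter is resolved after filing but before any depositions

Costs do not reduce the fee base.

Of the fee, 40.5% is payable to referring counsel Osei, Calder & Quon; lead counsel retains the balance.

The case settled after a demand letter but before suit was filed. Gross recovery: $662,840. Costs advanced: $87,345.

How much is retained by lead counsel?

Fee base is the gross recovery, $662,840; costs are reimbursed separately.
The matter settled after a demand letter but before suit was filed, so the 24% rate applies.
$662,840 × 24% = $159,081.60
Referral share: 40.5% of $159,081.60 = $64,428.05; lead counsel retains $159,081.60 − $64,428.05 = $94,653.55.

$94,653.55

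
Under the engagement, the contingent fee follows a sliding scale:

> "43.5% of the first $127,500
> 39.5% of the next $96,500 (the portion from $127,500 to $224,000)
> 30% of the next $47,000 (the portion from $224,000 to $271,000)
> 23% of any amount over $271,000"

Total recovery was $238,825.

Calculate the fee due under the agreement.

First $127,500 at 43.5% = $55,462.50
Next $96,500 at 39.5% = $38,117.50
Remaining $14,825 at 30% = $4,447.50
Fee: $55,462.50 + $38,117.50 + $4,447.50 = $98,027.50

$98,027.50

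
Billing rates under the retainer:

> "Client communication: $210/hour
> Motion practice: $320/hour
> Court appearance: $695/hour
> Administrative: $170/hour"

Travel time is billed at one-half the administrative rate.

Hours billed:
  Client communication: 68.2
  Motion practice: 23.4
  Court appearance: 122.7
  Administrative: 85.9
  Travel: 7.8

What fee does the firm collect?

Client communication: 68.2 × $210 = $14,322.00
Motion practice: 23.4 × $320 = $7,488.00
Court appearance: 122.7 × $695 = $85,276.50
Administrative: 85.9 × $170 = $14,603.00
Subtotal: $14,322.00 + $7,488.00 + $85,276.50 + $14,603.00 = $121,689.50
Travel: 7.8 × ($170 ÷ 2) = 7.8 × $85.00 = $663.00
Total: $121,689.50 + $663.00 = $122,352.50

$122,352.50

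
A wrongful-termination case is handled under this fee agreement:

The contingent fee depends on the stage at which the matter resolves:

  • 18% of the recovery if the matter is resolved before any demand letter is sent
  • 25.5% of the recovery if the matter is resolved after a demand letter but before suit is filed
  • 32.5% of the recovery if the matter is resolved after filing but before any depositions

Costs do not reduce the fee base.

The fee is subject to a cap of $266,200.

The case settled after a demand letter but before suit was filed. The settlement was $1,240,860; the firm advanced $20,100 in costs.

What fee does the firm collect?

Fee base is the gross recovery, $1,240,860; costs are reimbursed separately.
The matter settled after a demand letter but before suit was filed, so the 25.5% rate applies.
$1,240,860 × 25.5% = $316,419.30
$316,419.30 exceeds the $266,200 cap, so the fee is capped at $266,200.00.

$266,200.00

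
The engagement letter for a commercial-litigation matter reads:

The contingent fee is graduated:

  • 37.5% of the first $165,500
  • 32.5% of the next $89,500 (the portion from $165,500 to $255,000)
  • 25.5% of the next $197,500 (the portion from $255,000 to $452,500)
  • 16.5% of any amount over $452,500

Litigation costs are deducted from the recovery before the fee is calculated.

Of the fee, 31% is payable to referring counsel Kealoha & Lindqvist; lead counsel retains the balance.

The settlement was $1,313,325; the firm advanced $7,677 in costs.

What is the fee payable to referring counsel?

Fee base (net of costs): $1,313,325 − $7,677 = $1,305,648
First $165,500 at 37.5% = $62,062.50
Next $89,500 at 32.5% = $29,087.50
Next $197,500 at 25.5% = $50,362.50
Remaining $853,148 at 16.5% = $140,769.42
Fee: $62,062.50 + $29,087.50 + $50,362.50 + $140,769.42 = $282,281.92
Referral share: 31% of $282,281.92 = $87,507.40; lead counsel retains $282,281.92 − $87,507.40 = $194,774.52.

$87,507.40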